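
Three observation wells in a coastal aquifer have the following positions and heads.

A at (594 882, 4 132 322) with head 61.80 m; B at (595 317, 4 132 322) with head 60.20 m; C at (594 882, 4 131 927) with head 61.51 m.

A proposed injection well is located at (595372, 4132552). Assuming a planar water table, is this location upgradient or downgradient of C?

∂h/∂x = (60.20 − 61.80) / (595317 − 594882) = -0.003678
∂h/∂y = (61.51 − 61.80) / (4131927 − 4132322) = +0.0007342
Head at (595372, 4132552) = 61.80 + (-0.003678)·(490) + (+0.0007342)·(230) = 60.17 m.
That is lower than the 61.51 m at C, so the point is downgradient.

downgradient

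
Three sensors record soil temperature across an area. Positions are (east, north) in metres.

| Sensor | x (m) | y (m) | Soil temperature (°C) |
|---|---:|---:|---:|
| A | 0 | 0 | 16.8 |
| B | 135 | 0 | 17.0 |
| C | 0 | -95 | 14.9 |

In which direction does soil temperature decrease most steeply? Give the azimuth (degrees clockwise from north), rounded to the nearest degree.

∂T/∂x = (17.0 − 16.8) / (135 − 0) = +0.001481
∂T/∂y = (14.9 − 16.8) / (-95 − 0) = +0.02000
Steepest decrease is along −∇f: components (-0.001481 E, -0.02000 N).
Azimuth = atan2(-0.001481, -0.02000) = 184.2° ≈ 184°.

184°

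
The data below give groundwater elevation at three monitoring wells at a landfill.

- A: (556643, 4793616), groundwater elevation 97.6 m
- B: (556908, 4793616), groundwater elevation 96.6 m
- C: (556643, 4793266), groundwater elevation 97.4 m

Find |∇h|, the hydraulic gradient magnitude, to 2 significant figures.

0.0038

∂h/∂x = (96.6 − 97.6) / (556908 − 556643) = -0.003774
∂h/∂y = (97.4 − 97.6) / (4793266 − 4793616) = +0.0005714
|∇h| = √(-0.003774² + 0.0005714²) = 0.003817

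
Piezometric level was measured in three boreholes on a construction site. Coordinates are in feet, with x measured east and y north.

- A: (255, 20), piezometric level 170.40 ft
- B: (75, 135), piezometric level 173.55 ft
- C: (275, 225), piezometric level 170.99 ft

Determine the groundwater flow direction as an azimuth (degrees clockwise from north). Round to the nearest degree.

Differences from A: to B (Δx, Δy, Δh) = (-180, 115, +3.15); to C = (20, 205, +0.59).
Determinant of the coordinate differences = (-180)·205 − 20·115 = -39200.
∂h/∂x = [(+3.15)·205 − (+0.59)·115] / -39200 = -0.01474
∂h/∂y = [(-180)·(+0.59) − 20·(+3.15)] / -39200 = +0.004316
Flow direction (−∇h) has components (+0.01474 E, -0.004316 N).
Azimuth = atan2(E, N) = atan2(+0.01474, -0.004316) = 106.3° ≈ 106°.

106°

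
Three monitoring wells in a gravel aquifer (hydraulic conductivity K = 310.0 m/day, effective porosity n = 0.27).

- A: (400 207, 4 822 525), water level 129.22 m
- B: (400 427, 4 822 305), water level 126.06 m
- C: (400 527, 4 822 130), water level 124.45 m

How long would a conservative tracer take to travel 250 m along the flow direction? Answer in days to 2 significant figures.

18 days

With h = a·x + b·y + c and A as origin, the differences give:
  220·a + (-220)·b = -3.16
  320·a + (-395)·b = -4.77
Eliminate b (×(-395) and ×(-220), subtract): -16500·a = 198.800 → a = ∂h/∂x = -0.01205
Back-substitute: b = ∂h/∂y = +0.002315.
|∇h| = √(-0.01205² + 0.002315²) = 0.01227
Seepage velocity v = K·i/n = 310.0 × 0.01227 / 0.27 = 14.09 m/day.
t = 250 / 14.09 = 17.74 days.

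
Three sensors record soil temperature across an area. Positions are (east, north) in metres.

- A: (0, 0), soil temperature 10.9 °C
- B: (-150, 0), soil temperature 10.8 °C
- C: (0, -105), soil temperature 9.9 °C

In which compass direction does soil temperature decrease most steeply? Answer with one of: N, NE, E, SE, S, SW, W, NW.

S

∂T/∂x = (10.8 − 10.9) / (-150 − 0) = +0.0006667
∂T/∂y = (9.9 − 10.9) / (-105 − 0) = +0.009524
Steepest decrease is along −∇f = (-0.0006667 E, -0.009524 N) → south.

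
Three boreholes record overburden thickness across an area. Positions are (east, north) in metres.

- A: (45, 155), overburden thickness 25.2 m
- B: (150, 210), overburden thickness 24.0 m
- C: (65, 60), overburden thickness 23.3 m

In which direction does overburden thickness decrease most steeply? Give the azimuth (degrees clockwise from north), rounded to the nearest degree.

129°

Three-point gradient (reference A): Δ to B = (105, 55, -1.2), Δ to C = (20, -95, -1.9).
∂d/∂x = -0.01973, ∂d/∂y = +0.01585 (det = -11075).
Steepest decrease is along −∇f: components (+0.01973 E, -0.01585 N).
Azimuth = atan2(+0.01973, -0.01585) = 128.8° ≈ 129°.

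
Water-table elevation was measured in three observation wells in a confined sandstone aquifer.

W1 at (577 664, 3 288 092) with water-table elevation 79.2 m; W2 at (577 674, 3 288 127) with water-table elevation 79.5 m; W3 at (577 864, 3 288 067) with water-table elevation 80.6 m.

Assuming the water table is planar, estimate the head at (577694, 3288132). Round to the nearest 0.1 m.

79.7 m

Taking W1 as reference: W2−W1 = (10, 35, +0.3); W3−W1 = (200, -25, +1.4).
Determinant of the coordinate differences = 10·(-25) − 200·35 = -7250.
∂h/∂x = [(+0.3)·(-25) − (+1.4)·35] / -7250 = +0.007793
∂h/∂y = [10·(+1.4) − 200·(+0.3)] / -7250 = +0.006345
h(577694, 3288132) = 79.2 + (+0.007793)·(30) + (+0.006345)·(40) = 79.2 +0.234 +0.254 = 79.688 m.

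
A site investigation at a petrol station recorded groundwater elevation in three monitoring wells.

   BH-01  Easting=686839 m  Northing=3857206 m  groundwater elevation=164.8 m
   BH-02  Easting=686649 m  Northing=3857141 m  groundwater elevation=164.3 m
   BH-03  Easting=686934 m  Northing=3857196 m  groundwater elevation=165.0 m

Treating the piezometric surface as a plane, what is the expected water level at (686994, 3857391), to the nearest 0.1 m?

165.4 m

With h = a·x + b·y + c and BH-01 as origin, the differences give:
  (-190)·a + (-65)·b = -0.5
  95·a + (-10)·b = +0.2
Eliminate b (×(-10) and ×(-65), subtract): 8075·a = 18.00 → a = ∂h/∂x = +0.002229
Back-substitute: b = ∂h/∂y = +0.001176.
h(686994, 3857391) = 164.8 + (+0.002229)·(155) + (+0.001176)·(185) = 164.8 +0.346 +0.218 = 165.363 m.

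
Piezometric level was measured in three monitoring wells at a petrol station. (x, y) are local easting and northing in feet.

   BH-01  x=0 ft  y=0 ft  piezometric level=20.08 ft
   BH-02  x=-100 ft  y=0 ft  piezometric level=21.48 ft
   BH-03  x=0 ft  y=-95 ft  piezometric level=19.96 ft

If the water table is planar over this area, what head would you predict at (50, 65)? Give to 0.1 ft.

19.5 ft

∂h/∂x = (21.48 − 20.08) / (-100 − 0) = -0.01400
∂h/∂y = (19.96 − 20.08) / (-95 − 0) = +0.001263
h(50, 65) = 20.08 + (-0.01400)·(50) + (+0.001263)·(65) = 20.08 -0.700 +0.082 = 19.462 ft.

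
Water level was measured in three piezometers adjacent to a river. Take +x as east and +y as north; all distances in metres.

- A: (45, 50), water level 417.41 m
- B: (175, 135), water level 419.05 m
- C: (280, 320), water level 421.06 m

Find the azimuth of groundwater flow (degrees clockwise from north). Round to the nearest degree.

236°

Taking A as reference: B−A = (130, 85, +1.64); C−A = (235, 270, +3.65).
Determinant of the coordinate differences = 130·270 − 235·85 = 15125.
∂h/∂x = [(+1.64)·270 − (+3.65)·85] / 15125 = +0.008764
∂h/∂y = [130·(+3.65) − 235·(+1.64)] / 15125 = +0.005891
Flow direction (−∇h) has components (-0.008764 E, -0.005891 N).
Azimuth = atan2(E, N) = atan2(-0.008764, -0.005891) = 236.1° ≈ 236°.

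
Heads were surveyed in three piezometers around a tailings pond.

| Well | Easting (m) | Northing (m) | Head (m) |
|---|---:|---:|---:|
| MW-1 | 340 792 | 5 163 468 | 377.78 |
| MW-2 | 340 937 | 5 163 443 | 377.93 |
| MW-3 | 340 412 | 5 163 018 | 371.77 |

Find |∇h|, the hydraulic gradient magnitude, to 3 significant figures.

0.0113

Differences from MW-1: to MW-2 (Δx, Δy, Δh) = (145, -25, +0.15); to MW-3 = (-380, -450, -6.01).
Determinant of the coordinate differences = 145·(-450) − (-380)·(-25) = -74750.
∂h/∂x = [(+0.15)·(-450) − (-6.01)·(-25)] / -74750 = +0.002913
∂h/∂y = [145·(-6.01) − (-380)·(+0.15)] / -74750 = +0.01090
|∇h| = √(0.002913² + 0.01090²) = 0.01128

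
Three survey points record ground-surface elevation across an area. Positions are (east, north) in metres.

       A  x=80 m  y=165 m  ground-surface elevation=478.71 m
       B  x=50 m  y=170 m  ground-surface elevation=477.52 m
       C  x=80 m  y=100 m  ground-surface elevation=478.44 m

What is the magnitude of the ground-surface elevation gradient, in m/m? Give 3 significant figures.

Differences from A: to B (Δx, Δy, Δh) = (-30, 5, -1.19); to C = (0, -65, -0.27).
Determinant of the coordinate differences = (-30)·(-65) − 0·5 = 1950.
∂z/∂x = [(-1.19)·(-65) − (-0.27)·5] / 1950 = +0.04036
∂z/∂y = [(-30)·(-0.27) − 0·(-1.19)] / 1950 = +0.004154
|∇f| = √(0.04036² + 0.004154²) = 0.04057 m/m

0.0406 m/m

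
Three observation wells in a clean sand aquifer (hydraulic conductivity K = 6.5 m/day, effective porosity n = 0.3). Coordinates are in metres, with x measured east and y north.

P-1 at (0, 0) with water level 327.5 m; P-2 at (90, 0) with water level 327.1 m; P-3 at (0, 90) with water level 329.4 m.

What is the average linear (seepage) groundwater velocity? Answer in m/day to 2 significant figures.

0.47 m/day

∂h/∂x = (327.1 − 327.5) / (90 − 0) = -0.004444
∂h/∂y = (329.4 − 327.5) / (90 − 0) = +0.02111
|∇h| = √(-0.004444² + 0.02111²) = 0.02157
Seepage velocity v = K·i/n = 6.5 × 0.02157 / 0.3 = 0.4673 m/day.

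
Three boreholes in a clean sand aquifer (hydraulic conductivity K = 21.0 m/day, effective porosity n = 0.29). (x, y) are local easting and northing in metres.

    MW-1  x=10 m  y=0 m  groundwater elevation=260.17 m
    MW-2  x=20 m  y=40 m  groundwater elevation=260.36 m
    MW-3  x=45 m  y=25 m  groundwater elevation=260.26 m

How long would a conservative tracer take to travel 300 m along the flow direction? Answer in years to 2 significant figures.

2.2 years

Three-point gradient (reference MW-1): Δ to MW-2 = (10, 40, +0.19), Δ to MW-3 = (35, 25, +0.09).
∂h/∂x = -0.001000, ∂h/∂y = +0.005000 (det = -1150).
|∇h| = √(-0.001000² + 0.005000²) = 0.005099
Seepage velocity v = K·i/n = 21.0 × 0.005099 / 0.29 = 0.3692 m/day.
t = 300 / 0.3692 = 812.6 days = 2.22 years.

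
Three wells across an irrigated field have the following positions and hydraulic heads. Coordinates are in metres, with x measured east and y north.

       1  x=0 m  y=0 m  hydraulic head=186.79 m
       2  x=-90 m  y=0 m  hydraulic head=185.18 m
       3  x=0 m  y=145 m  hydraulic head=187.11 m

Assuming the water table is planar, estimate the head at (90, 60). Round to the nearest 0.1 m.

188.5 m

∂h/∂x = (185.18 − 186.79) / (-90 − 0) = +0.01789
∂h/∂y = (187.11 − 186.79) / (145 − 0) = +0.002207
h(90, 60) = 186.79 + (+0.01789)·(90) + (+0.002207)·(60) = 186.79 +1.610 +0.132 = 188.532 m.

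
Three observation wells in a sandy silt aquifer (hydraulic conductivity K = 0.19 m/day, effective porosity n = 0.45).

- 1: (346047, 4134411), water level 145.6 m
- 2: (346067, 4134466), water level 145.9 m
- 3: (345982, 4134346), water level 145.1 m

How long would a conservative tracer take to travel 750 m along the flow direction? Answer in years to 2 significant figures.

Differences from 1: to 2 (Δx, Δy, Δh) = (20, 55, +0.3); to 3 = (-65, -65, -0.5).
Solve a·Δx + b·Δy = Δh: det = 20·(-65) − (-65)·55 = 2275.
∂h/∂x = [(+0.3)·(-65) − (-0.5)·55] / 2275 = +0.003516
∂h/∂y = [20·(-0.5) − (-65)·(+0.3)] / 2275 = +0.004176
|∇h| = √(0.003516² + 0.004176²) = 0.005459
Seepage velocity v = K·i/n = 0.19 × 0.005459 / 0.45 = 0.002305 m/day.
t = 750 / 0.002305 = 3.254e+05 days = 891 years.

890 years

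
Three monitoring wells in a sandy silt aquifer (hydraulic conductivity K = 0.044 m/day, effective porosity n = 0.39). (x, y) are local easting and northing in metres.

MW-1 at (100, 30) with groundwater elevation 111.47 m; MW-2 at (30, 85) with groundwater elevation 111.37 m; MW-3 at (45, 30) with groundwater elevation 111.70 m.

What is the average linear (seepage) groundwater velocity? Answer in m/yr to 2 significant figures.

With h = a·x + b·y + c and MW-1 as origin, the differences give:
  (-70)·a + 55·b = -0.10
  (-55)·a + 0·b = +0.23
Eliminate b (×0 and ×55, subtract): 3025·a = -12.650 → a = ∂h/∂x = -0.004182
Back-substitute: b = ∂h/∂y = -0.007140.
|∇h| = √(-0.004182² + -0.007140²) = 0.008275
Seepage velocity v = K·i/n = 0.044 × 0.008275 / 0.39 = 0.0009336 m/day = 0.341 m/yr.

0.34 m/yr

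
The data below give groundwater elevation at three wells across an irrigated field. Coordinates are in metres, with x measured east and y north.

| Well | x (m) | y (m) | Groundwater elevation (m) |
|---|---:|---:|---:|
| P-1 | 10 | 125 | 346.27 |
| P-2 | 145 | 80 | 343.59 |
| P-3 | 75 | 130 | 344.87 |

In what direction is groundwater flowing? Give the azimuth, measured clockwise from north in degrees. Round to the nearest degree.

079°

Taking P-1 as reference: P-2−P-1 = (135, -45, -2.68); P-3−P-1 = (65, 5, -1.40).
Determinant of the coordinate differences = 135·5 − 65·(-45) = 3600.
∂h/∂x = [(-2.68)·5 − (-1.40)·(-45)] / 3600 = -0.02122
∂h/∂y = [135·(-1.40) − 65·(-2.68)] / 3600 = -0.004111
Flow direction (−∇h) has components (+0.02122 E, +0.004111 N).
Azimuth = atan2(E, N) = atan2(+0.02122, +0.004111) = 79.0° ≈ 079°.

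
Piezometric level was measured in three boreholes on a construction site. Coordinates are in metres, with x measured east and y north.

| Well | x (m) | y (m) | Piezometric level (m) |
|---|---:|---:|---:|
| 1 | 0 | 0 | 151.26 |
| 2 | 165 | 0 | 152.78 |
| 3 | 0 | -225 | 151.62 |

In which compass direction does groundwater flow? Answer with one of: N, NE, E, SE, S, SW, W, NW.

∂h/∂x = (152.78 − 151.26) / (165 − 0) = +0.009212
∂h/∂y = (151.62 − 151.26) / (-225 − 0) = -0.001600
Flow = −∇h = (-0.009212 east, +0.001600 north), which points west.

W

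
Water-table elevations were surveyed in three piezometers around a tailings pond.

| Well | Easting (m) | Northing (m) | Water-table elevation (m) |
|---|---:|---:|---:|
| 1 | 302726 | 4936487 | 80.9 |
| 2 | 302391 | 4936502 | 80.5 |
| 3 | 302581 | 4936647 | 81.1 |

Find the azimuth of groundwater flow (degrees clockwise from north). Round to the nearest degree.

With h = a·x + b·y + c and 1 as origin, the differences give:
  (-335)·a + 15·b = -0.4
  (-145)·a + 160·b = +0.2
Eliminate b (×160 and ×15, subtract): -51425·a = -67.00 → a = ∂h/∂x = +0.001303
Back-substitute: b = ∂h/∂y = +0.002431.
Flow direction (−∇h) has components (-0.001303 E, -0.002431 N).
Azimuth = atan2(E, N) = atan2(-0.001303, -0.002431) = 208.2° ≈ 208°.

208°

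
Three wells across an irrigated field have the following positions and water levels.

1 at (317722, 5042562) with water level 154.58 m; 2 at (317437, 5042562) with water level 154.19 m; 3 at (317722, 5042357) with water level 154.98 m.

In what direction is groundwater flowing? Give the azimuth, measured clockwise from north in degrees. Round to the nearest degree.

∂h/∂x = (154.19 − 154.58) / (317437 − 317722) = +0.001368
∂h/∂y = (154.98 − 154.58) / (5042357 − 5042562) = -0.001951
Flow direction (−∇h) has components (-0.001368 E, +0.001951 N).
Azimuth = atan2(E, N) = atan2(-0.001368, +0.001951) = 325.0° ≈ 325°.

325°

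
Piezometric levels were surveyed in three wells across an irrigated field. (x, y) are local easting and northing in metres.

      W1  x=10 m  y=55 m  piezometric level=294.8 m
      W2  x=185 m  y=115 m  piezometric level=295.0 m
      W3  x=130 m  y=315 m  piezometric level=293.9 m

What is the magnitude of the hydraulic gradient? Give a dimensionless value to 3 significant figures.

Differences from W1: to W2 (Δx, Δy, Δh) = (175, 60, +0.2); to W3 = (120, 260, -0.9).
Solve a·Δx + b·Δy = Δh: det = 175·260 − 120·60 = 38300.
∂h/∂x = [(+0.2)·260 − (-0.9)·60] / 38300 = +0.002768
∂h/∂y = [175·(-0.9) − 120·(+0.2)] / 38300 = -0.004739
|∇h| = √(0.002768² + -0.004739²) = 0.005488

0.00549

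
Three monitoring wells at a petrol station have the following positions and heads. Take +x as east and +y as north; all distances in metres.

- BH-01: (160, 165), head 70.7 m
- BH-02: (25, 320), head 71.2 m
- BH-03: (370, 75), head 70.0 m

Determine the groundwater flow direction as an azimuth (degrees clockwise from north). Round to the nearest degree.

With h = a·x + b·y + c and BH-01 as origin, the differences give:
  (-135)·a + 155·b = +0.5
  210·a + (-90)·b = -0.7
Eliminate b (×(-90) and ×155, subtract): -20400·a = 63.50 → a = ∂h/∂x = -0.003113
Back-substitute: b = ∂h/∂y = +0.0005147.
Flow direction (−∇h) has components (+0.003113 E, -0.0005147 N).
Azimuth = atan2(E, N) = atan2(+0.003113, -0.0005147) = 99.4° ≈ 099°.

099°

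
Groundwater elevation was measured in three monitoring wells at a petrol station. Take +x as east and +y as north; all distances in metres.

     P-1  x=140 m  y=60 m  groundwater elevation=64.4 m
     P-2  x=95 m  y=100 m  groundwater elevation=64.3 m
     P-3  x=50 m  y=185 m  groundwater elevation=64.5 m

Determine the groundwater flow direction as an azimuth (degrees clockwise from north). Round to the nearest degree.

231°

With h = a·x + b·y + c and P-1 as origin, the differences give:
  (-45)·a + 40·b = -0.1
  (-90)·a + 125·b = +0.1
Eliminate b (×125 and ×40, subtract): -2025·a = -16.50 → a = ∂h/∂x = +0.008148
Back-substitute: b = ∂h/∂y = +0.006667.
Flow direction (−∇h) has components (-0.008148 E, -0.006667 N).
Azimuth = atan2(E, N) = atan2(-0.008148, -0.006667) = 230.7° ≈ 231°.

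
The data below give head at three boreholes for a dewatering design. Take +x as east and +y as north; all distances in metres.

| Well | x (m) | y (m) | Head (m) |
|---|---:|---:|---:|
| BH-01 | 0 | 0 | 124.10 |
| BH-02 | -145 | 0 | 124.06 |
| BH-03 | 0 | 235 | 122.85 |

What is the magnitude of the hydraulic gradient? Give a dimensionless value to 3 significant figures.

∂h/∂x = (124.06 − 124.10) / (-145 − 0) = +0.0002759
∂h/∂y = (122.85 − 124.10) / (235 − 0) = -0.005319
|∇h| = √(0.0002759² + -0.005319²) = 0.005326

0.00533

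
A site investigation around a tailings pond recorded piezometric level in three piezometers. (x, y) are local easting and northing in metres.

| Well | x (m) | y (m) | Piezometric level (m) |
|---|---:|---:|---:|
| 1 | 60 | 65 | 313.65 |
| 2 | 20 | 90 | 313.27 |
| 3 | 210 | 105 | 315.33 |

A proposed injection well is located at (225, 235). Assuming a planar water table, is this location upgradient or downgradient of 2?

Differences from 1: to 2 (Δx, Δy, Δh) = (-40, 25, -0.38); to 3 = (150, 40, +1.68).
Solve a·Δx + b·Δy = Δh: det = (-40)·40 − 150·25 = -5350.
∂h/∂x = [(-0.38)·40 − (+1.68)·25] / -5350 = +0.01069
∂h/∂y = [(-40)·(+1.68) − 150·(-0.38)] / -5350 = +0.001907
Head at (225, 235) = 313.65 + (+0.01069)·(165) + (+0.001907)·(170) = 315.74 m.
That is higher than the 313.27 m at 2, so the point is upgradient.

upgradient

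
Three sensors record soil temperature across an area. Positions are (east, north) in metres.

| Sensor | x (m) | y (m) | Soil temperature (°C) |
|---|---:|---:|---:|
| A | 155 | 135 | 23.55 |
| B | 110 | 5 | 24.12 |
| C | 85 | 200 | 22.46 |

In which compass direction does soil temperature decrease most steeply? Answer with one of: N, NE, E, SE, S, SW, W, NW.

NW

Taking A as reference: B−A = (-45, -130, +0.57); C−A = (-70, 65, -1.09).
Determinant of the coordinate differences = (-45)·65 − (-70)·(-130) = -12025.
∂T/∂x = [(+0.57)·65 − (-1.09)·(-130)] / -12025 = +0.008703
∂T/∂y = [(-45)·(-1.09) − (-70)·(+0.57)] / -12025 = -0.007397
Steepest decrease is along −∇f = (-0.008703 E, +0.007397 N) → northwest.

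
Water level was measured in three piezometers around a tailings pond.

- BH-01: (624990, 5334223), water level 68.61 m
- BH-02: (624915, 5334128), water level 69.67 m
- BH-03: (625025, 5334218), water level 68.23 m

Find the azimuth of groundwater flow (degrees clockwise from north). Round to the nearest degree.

078°

With h = a·x + b·y + c and BH-01 as origin, the differences give:
  (-75)·a + (-95)·b = +1.06
  35·a + (-5)·b = -0.38
Eliminate b (×(-5) and ×(-95), subtract): 3700·a = -41.400 → a = ∂h/∂x = -0.01119
Back-substitute: b = ∂h/∂y = -0.002324.
Flow direction (−∇h) has components (+0.01119 E, +0.002324 N).
Azimuth = atan2(E, N) = atan2(+0.01119, +0.002324) = 78.3° ≈ 078°.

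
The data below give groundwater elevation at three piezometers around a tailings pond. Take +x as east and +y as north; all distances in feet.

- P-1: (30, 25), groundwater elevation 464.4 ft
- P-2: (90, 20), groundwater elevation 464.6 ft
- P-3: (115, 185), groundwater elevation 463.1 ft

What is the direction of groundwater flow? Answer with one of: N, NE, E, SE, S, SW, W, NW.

Three-point gradient (reference P-1): Δ to P-2 = (60, -5, +0.2), Δ to P-3 = (85, 160, -1.3).
∂h/∂x = +0.002544, ∂h/∂y = -0.009476 (det = 10025).
Flow = −∇h = (-0.002544 east, +0.009476 north), which points north.

N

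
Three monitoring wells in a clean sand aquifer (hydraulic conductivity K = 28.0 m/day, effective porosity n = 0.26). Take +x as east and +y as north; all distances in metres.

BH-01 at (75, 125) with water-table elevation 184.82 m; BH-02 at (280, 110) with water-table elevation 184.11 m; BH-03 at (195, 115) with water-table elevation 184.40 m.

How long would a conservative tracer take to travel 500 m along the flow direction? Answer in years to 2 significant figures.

With h = a·x + b·y + c and BH-01 as origin, the differences give:
  205·a + (-15)·b = -0.71
  120·a + (-10)·b = -0.42
Eliminate b (×(-10) and ×(-15), subtract): -250·a = 0.800 → a = ∂h/∂x = -0.003200
Back-substitute: b = ∂h/∂y = +0.003600.
|∇h| = √(-0.003200² + 0.003600²) = 0.004817
Seepage velocity v = K·i/n = 28.0 × 0.004817 / 0.26 = 0.5188 m/day.
t = 500 / 0.5188 = 963.8 days = 2.64 years.

2.6 years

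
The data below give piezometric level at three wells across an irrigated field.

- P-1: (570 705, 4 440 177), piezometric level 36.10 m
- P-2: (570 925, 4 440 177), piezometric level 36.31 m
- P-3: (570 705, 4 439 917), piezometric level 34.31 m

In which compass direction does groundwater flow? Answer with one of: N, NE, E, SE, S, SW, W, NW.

S

∂h/∂x = (36.31 − 36.10) / (570925 − 570705) = +0.0009545
∂h/∂y = (34.31 − 36.10) / (4439917 − 4440177) = +0.006885
Flow = −∇h = (-0.0009545 east, -0.006885 north), which points south.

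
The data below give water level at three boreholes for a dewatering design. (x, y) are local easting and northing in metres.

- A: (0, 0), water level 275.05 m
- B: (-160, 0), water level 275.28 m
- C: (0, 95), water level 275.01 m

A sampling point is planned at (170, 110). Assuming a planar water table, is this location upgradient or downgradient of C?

∂h/∂x = (275.28 − 275.05) / (-160 − 0) = -0.001437
∂h/∂y = (275.01 − 275.05) / (95 − 0) = -0.0004211
Head at (170, 110) = 275.05 + (-0.001437)·(170) + (-0.0004211)·(110) = 274.76 m.
That is lower than the 275.01 m at C, so the point is downgradient.

downgradient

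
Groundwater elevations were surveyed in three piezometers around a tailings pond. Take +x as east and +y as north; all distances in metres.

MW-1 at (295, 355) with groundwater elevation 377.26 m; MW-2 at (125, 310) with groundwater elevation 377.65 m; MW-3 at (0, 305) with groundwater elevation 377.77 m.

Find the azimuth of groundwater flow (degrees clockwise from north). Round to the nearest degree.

Differences from MW-1: to MW-2 (Δx, Δy, Δh) = (-170, -45, +0.39); to MW-3 = (-295, -50, +0.51).
Determinant of the coordinate differences = (-170)·(-50) − (-295)·(-45) = -4775.
∂h/∂x = [(+0.39)·(-50) − (+0.51)·(-45)] / -4775 = -0.0007225
∂h/∂y = [(-170)·(+0.51) − (-295)·(+0.39)] / -4775 = -0.005937
Flow direction (−∇h) has components (+0.0007225 E, +0.005937 N).
Azimuth = atan2(E, N) = atan2(+0.0007225, +0.005937) = 6.9° ≈ 007°.

007°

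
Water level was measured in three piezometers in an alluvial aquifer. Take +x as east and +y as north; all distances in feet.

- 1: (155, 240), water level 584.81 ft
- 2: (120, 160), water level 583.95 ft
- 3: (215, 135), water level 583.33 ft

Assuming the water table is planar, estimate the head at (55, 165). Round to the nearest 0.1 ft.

With h = a·x + b·y + c and 1 as origin, the differences give:
  (-35)·a + (-80)·b = -0.86
  60·a + (-105)·b = -1.48
Eliminate b (×(-105) and ×(-80), subtract): 8475·a = -28.100 → a = ∂h/∂x = -0.003316
Back-substitute: b = ∂h/∂y = +0.01220.
h(55, 165) = 584.81 + (-0.003316)·(-100) + (+0.01220)·(-75) = 584.81 +0.332 -0.915 = 584.227 ft.

584.2 ft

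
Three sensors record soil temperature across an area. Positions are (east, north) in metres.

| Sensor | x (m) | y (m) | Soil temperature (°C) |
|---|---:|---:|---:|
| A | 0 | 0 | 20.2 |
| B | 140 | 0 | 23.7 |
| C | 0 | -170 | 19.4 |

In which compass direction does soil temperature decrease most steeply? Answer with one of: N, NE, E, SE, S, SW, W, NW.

W

∂T/∂x = (23.7 − 20.2) / (140 − 0) = +0.02500
∂T/∂y = (19.4 − 20.2) / (-170 − 0) = +0.004706
Steepest decrease is along −∇f = (-0.02500 E, -0.004706 N) → west.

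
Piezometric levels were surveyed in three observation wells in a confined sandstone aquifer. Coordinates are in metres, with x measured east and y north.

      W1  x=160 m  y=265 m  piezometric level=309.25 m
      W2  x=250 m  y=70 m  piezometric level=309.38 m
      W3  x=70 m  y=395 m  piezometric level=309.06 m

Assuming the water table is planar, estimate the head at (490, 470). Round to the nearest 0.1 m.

With h = a·x + b·y + c and W1 as origin, the differences give:
  90·a + (-195)·b = +0.13
  (-90)·a + 130·b = -0.19
Eliminate b (×130 and ×(-195), subtract): -5850·a = -20.150 → a = ∂h/∂x = +0.003444
Back-substitute: b = ∂h/∂y = +0.0009231.
h(490, 470) = 309.25 + (+0.003444)·(330) + (+0.0009231)·(205) = 309.25 +1.137 +0.189 = 310.576 m.

310.6 m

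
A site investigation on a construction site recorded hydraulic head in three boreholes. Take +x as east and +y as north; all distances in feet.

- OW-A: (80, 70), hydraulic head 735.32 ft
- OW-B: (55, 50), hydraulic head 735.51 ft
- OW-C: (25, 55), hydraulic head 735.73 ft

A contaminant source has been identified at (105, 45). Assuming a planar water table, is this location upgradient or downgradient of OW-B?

downgradient

Differences from OW-A: to OW-B (Δx, Δy, Δh) = (-25, -20, +0.19); to OW-C = (-55, -15, +0.41).
Determinant of the coordinate differences = (-25)·(-15) − (-55)·(-20) = -725.
∂h/∂x = [(+0.19)·(-15) − (+0.41)·(-20)] / -725 = -0.007379
∂h/∂y = [(-25)·(+0.41) − (-55)·(+0.19)] / -725 = -0.0002759
Head at (105, 45) = 735.32 + (-0.007379)·(25) + (-0.0002759)·(-25) = 735.14 ft.
That is lower than the 735.51 ft at OW-B, so the point is downgradient.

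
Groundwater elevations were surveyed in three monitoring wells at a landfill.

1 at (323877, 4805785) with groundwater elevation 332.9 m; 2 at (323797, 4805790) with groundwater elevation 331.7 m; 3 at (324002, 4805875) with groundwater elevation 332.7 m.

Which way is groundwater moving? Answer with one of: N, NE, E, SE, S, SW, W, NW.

NW

Taking 1 as reference: 2−1 = (-80, 5, -1.2); 3−1 = (125, 90, -0.2).
Determinant of the coordinate differences = (-80)·90 − 125·5 = -7825.
∂h/∂x = [(-1.2)·90 − (-0.2)·5] / -7825 = +0.01367
∂h/∂y = [(-80)·(-0.2) − 125·(-1.2)] / -7825 = -0.02121
Flow = −∇h = (-0.01367 east, +0.02121 north), which points northwest.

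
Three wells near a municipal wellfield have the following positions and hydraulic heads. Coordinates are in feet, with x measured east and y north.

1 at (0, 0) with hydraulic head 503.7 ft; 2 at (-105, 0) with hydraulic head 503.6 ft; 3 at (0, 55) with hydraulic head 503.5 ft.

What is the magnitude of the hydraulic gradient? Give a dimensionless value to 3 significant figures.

0.00376

∂h/∂x = (503.6 − 503.7) / (-105 − 0) = +0.0009524
∂h/∂y = (503.5 − 503.7) / (55 − 0) = -0.003636
|∇h| = √(0.0009524² + -0.003636²) = 0.003759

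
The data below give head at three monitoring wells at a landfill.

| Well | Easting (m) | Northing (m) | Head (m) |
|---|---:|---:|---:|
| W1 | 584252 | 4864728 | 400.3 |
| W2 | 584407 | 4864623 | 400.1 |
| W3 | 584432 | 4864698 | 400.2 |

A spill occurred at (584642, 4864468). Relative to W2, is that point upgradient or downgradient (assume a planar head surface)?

downgradient

Differences from W1: to W2 (Δx, Δy, Δh) = (155, -105, -0.2); to W3 = (180, -30, -0.1).
Determinant of the coordinate differences = 155·(-30) − 180·(-105) = 14250.
∂h/∂x = [(-0.2)·(-30) − (-0.1)·(-105)] / 14250 = -0.0003158
∂h/∂y = [155·(-0.1) − 180·(-0.2)] / 14250 = +0.001439
Head at (584642, 4864468) = 400.3 + (-0.0003158)·(390) + (+0.001439)·(-260) = 399.80 m.
That is lower than the 400.1 m at W2, so the point is downgradient.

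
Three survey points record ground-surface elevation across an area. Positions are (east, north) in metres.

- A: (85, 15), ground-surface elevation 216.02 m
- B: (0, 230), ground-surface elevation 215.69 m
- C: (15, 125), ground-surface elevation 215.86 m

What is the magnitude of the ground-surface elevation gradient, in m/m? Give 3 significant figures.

With z = a·x + b·y + c and A as origin, the differences give:
  (-85)·a + 215·b = -0.33
  (-70)·a + 110·b = -0.16
Eliminate b (×110 and ×215, subtract): 5700·a = -1.900 → a = ∂z/∂x = -0.0003333
Back-substitute: b = ∂z/∂y = -0.001667.
|∇f| = √(-0.0003333² + -0.001667²) = 0.0017 m/m

0.00170 m/m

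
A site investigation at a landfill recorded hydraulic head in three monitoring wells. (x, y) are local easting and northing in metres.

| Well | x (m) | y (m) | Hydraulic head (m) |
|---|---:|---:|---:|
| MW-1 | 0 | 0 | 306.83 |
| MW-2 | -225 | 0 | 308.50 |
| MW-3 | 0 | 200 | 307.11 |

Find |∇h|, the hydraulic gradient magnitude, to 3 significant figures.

0.00755

∂h/∂x = (308.50 − 306.83) / (-225 − 0) = -0.007422
∂h/∂y = (307.11 − 306.83) / (200 − 0) = +0.001400
|∇h| = √(-0.007422² + 0.001400²) = 0.007553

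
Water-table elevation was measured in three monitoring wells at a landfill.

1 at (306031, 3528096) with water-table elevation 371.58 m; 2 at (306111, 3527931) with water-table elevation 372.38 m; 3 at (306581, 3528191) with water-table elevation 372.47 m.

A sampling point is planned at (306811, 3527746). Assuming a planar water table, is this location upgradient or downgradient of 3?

upgradient

Differences from 1: to 2 (Δx, Δy, Δh) = (80, -165, +0.80); to 3 = (550, 95, +0.89).
Determinant of the coordinate differences = 80·95 − 550·(-165) = 98350.
∂h/∂x = [(+0.80)·95 − (+0.89)·(-165)] / 98350 = +0.002266
∂h/∂y = [80·(+0.89) − 550·(+0.80)] / 98350 = -0.003750
Head at (306811, 3527746) = 371.58 + (+0.002266)·(780) + (-0.003750)·(-350) = 374.66 m.
That is higher than the 372.47 m at 3, so the point is upgradient.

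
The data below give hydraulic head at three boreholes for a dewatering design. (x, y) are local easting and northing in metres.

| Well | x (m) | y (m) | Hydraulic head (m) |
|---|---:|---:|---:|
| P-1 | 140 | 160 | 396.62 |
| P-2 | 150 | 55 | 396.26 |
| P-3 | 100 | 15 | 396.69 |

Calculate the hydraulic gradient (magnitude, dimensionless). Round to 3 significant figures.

0.0108

With h = a·x + b·y + c and P-1 as origin, the differences give:
  10·a + (-105)·b = -0.36
  (-40)·a + (-145)·b = +0.07
Eliminate b (×(-145) and ×(-105), subtract): -5650·a = 59.550 → a = ∂h/∂x = -0.01054
Back-substitute: b = ∂h/∂y = +0.002425.
|∇h| = √(-0.01054² + 0.002425²) = 0.01082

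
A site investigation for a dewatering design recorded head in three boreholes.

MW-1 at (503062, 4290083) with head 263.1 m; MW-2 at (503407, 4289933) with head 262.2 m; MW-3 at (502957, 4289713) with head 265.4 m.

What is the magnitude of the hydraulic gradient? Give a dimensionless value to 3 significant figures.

0.00679

With h = a·x + b·y + c and MW-1 as origin, the differences give:
  345·a + (-150)·b = -0.9
  (-105)·a + (-370)·b = +2.3
Eliminate b (×(-370) and ×(-150), subtract): -143400·a = 678.00 → a = ∂h/∂x = -0.004728
Back-substitute: b = ∂h/∂y = -0.004874.
|∇h| = √(-0.004728² + -0.004874²) = 0.00679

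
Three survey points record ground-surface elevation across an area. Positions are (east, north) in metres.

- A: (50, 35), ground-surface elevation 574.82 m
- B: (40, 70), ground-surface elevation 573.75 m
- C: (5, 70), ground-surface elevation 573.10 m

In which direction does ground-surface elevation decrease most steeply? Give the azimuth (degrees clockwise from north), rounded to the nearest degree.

Three-point gradient (reference A): Δ to B = (-10, 35, -1.07), Δ to C = (-45, 35, -1.72).
∂z/∂x = +0.01857, ∂z/∂y = -0.02527 (det = 1225).
Steepest decrease is along −∇f: components (-0.01857 E, +0.02527 N).
Azimuth = atan2(-0.01857, +0.02527) = 323.7° ≈ 324°.

324°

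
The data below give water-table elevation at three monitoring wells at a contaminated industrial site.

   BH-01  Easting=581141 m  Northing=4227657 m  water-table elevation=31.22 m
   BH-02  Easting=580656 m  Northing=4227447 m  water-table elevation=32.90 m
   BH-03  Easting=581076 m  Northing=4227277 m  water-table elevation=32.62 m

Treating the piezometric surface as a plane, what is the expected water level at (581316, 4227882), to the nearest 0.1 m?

Taking BH-01 as reference: BH-02−BH-01 = (-485, -210, +1.68); BH-03−BH-01 = (-65, -380, +1.40).
Solve a·Δx + b·Δy = Δh: det = (-485)·(-380) − (-65)·(-210) = 170650.
∂h/∂x = [(+1.68)·(-380) − (+1.40)·(-210)] / 170650 = -0.002018
∂h/∂y = [(-485)·(+1.40) − (-65)·(+1.68)] / 170650 = -0.003339
h(581316, 4227882) = 31.22 + (-0.002018)·(175) + (-0.003339)·(225) = 31.22 -0.353 -0.751 = 30.116 m.

30.1 m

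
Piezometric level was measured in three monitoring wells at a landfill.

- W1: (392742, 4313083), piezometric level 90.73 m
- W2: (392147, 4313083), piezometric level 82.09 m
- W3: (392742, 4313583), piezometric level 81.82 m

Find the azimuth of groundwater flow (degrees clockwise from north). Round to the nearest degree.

321°

∂h/∂x = (82.09 − 90.73) / (392147 − 392742) = +0.01452
∂h/∂y = (81.82 − 90.73) / (4313583 − 4313083) = -0.01782
Flow direction (−∇h) has components (-0.01452 E, +0.01782 N).
Azimuth = atan2(E, N) = atan2(-0.01452, +0.01782) = 320.8° ≈ 321°.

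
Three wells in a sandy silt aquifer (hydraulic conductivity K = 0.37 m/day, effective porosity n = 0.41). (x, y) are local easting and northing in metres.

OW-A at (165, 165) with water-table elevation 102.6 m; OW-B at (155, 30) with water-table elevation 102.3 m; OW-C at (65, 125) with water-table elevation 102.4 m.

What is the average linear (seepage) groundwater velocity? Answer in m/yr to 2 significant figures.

With h = a·x + b·y + c and OW-A as origin, the differences give:
  (-10)·a + (-135)·b = -0.3
  (-100)·a + (-40)·b = -0.2
Eliminate b (×(-40) and ×(-135), subtract): -13100·a = -15.00 → a = ∂h/∂x = +0.001145
Back-substitute: b = ∂h/∂y = +0.002137.
|∇h| = √(0.001145² + 0.002137²) = 0.002424
Seepage velocity v = K·i/n = 0.37 × 0.002424 / 0.41 = 0.002188 m/day = 0.7992 m/yr.

0.80 m/yr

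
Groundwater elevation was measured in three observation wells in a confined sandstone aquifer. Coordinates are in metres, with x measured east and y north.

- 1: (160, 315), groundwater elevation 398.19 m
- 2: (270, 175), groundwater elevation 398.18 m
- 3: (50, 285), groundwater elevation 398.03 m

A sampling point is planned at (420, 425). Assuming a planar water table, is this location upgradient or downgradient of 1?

Differences from 1: to 2 (Δx, Δy, Δh) = (110, -140, -0.01); to 3 = (-110, -30, -0.16).
Determinant of the coordinate differences = 110·(-30) − (-110)·(-140) = -18700.
∂h/∂x = [(-0.01)·(-30) − (-0.16)·(-140)] / -18700 = +0.001182
∂h/∂y = [110·(-0.16) − (-110)·(-0.01)] / -18700 = +0.001000
Head at (420, 425) = 398.19 + (+0.001182)·(260) + (+0.001000)·(110) = 398.61 m.
That is higher than the 398.19 m at 1, so the point is upgradient.

upgradient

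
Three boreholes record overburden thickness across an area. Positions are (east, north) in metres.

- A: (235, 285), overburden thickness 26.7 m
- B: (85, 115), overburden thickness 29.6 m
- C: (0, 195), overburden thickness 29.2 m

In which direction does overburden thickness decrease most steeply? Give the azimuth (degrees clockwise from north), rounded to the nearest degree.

028°

With d = a·x + b·y + c and A as origin, the differences give:
  (-150)·a + (-170)·b = +2.9
  (-235)·a + (-90)·b = +2.5
Eliminate b (×(-90) and ×(-170), subtract): -26450·a = 164.00 → a = ∂d/∂x = -0.006200
Back-substitute: b = ∂d/∂y = -0.01159.
Steepest decrease is along −∇f: components (+0.006200 E, +0.01159 N).
Azimuth = atan2(+0.006200, +0.01159) = 28.2° ≈ 028°.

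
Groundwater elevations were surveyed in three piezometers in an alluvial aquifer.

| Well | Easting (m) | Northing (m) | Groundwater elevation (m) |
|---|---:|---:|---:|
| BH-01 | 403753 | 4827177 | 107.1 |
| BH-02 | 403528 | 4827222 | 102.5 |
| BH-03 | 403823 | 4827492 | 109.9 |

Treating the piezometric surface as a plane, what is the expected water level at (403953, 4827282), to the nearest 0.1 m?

111.8 m

With h = a·x + b·y + c and BH-01 as origin, the differences give:
  (-225)·a + 45·b = -4.6
  70·a + 315·b = +2.8
Eliminate b (×315 and ×45, subtract): -74025·a = -1575.00 → a = ∂h/∂x = +0.02128
Back-substitute: b = ∂h/∂y = +0.004161.
h(403953, 4827282) = 107.1 + (+0.02128)·(200) + (+0.004161)·(105) = 107.1 +4.255 +0.437 = 111.792 m.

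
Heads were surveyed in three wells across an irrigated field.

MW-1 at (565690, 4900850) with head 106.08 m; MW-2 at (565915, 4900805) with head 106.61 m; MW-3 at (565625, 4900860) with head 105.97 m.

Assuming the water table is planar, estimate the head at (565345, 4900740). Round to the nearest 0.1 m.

With h = a·x + b·y + c and MW-1 as origin, the differences give:
  225·a + (-45)·b = +0.53
  (-65)·a + 10·b = -0.11
Eliminate b (×10 and ×(-45), subtract): -675·a = 0.350 → a = ∂h/∂x = -0.0005185
Back-substitute: b = ∂h/∂y = -0.01437.
h(565345, 4900740) = 106.08 + (-0.0005185)·(-345) + (-0.01437)·(-110) = 106.08 +0.179 +1.581 = 107.840 m.

107.8 m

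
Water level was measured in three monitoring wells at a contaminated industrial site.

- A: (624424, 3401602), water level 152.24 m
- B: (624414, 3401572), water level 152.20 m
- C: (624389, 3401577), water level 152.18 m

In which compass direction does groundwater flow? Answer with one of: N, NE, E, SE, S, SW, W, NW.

SW

Taking A as reference: B−A = (-10, -30, -0.04); C−A = (-35, -25, -0.06).
Solve a·Δx + b·Δy = Δh: det = (-10)·(-25) − (-35)·(-30) = -800.
∂h/∂x = [(-0.04)·(-25) − (-0.06)·(-30)] / -800 = +0.0010000
∂h/∂y = [(-10)·(-0.06) − (-35)·(-0.04)] / -800 = +0.001000
Flow = −∇h = (-0.0010000 east, -0.001000 north), which points southwest.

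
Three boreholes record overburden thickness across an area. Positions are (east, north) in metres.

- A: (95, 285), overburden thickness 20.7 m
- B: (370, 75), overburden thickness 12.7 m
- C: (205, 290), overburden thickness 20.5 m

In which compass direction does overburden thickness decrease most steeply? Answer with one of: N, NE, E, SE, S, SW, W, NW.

Differences from A: to B (Δx, Δy, Δh) = (275, -210, -8.0); to C = (110, 5, -0.2).
Solve a·Δx + b·Δy = Δd: det = 275·5 − 110·(-210) = 24475.
∂d/∂x = [(-8.0)·5 − (-0.2)·(-210)] / 24475 = -0.003350
∂d/∂y = [275·(-0.2) − 110·(-8.0)] / 24475 = +0.03371
Steepest decrease is along −∇f = (+0.003350 E, -0.03371 N) → south.

S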